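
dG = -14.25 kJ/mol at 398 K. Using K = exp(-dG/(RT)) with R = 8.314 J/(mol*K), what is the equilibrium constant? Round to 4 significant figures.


dG is in kJ/mol; multiply by 1000 to match R in J/(mol*K).
RT = 8.314 * 398 = 3308.972 J/mol
exponent = -dG*1000 / (RT) = -(-14.25*1000) / 3308.972 = 4.30647343
K = exp(4.30647343)
K = 74.178432, rounded to 4 significant figures:

74.18


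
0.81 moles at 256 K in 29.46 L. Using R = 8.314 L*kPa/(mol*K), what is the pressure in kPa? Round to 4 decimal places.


PV = nRT, solve for P = nRT / V.
nRT = 0.81 * 8.314 * 256 = 1723.991
P = 1723.991 / 29.46
P = 58.51972166 kPa, rounded to 4 dp:

58.5197 kPa


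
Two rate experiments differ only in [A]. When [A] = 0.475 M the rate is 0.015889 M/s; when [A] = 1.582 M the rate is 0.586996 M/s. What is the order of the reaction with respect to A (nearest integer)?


Rate is proportional to [A]^n, so rate2/rate1 = ([A]2/[A]1)^n. Take logs to solve for n.
rate2/rate1 = 0.586996 / 0.015889 = 36.9435
[A]2/[A]1 = 1.582 / 0.475 = 3.3305
n = ln(36.9435) / ln(3.3305) = 3.0
Nearest integer order:

3


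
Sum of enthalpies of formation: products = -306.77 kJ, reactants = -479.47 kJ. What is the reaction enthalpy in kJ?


dH_rxn = sum(dH_f products) - sum(dH_f reactants)
dH_rxn = -306.77 - (-479.47)
dH_rxn = 172.7 kJ:

172.70 kJ


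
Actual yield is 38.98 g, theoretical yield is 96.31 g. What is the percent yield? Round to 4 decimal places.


% yield = 100 * actual / theoretical
% yield = 100 * 38.98 / 96.31
% yield = 40.47347108 %, rounded to 4 dp:

40.4735 %


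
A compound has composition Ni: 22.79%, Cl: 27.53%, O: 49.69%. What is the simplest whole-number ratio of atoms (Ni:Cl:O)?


Assume 100 g of compound, divide each mass% by atomic mass to get moles, then normalize by the smallest to get a raw atom ratio.
Moles per 100 g: Ni: 22.79/58.693 = 0.3883, Cl: 27.53/35.453 = 0.7765, O: 49.69/15.999 = 3.1058
Raw ratio (divide by min = 0.3883): Ni: 1.0, Cl: 2.0, O: 7.999
Multiply by 1 to clear fractions: Ni: 1.0 ~= 1, Cl: 2.0 ~= 2, O: 7.999 ~= 8
Reduce by GCD to get the simplest whole-number ratio:

1:2:8


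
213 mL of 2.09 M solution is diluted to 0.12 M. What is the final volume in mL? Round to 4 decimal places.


Dilution: M1*V1 = M2*V2, solve for V2.
V2 = M1*V1 / M2
V2 = 2.09 * 213 / 0.12
V2 = 445.17 / 0.12
V2 = 3709.75 mL, rounded to 4 dp:

3709.7500 mL


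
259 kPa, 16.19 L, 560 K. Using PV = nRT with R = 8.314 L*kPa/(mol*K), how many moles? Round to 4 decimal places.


PV = nRT, solve for n = PV / (RT).
PV = 259 * 16.19 = 4193.21
RT = 8.314 * 560 = 4655.84
n = 4193.21 / 4655.84
n = 0.90063447 mol, rounded to 4 dp:

0.9006 mol


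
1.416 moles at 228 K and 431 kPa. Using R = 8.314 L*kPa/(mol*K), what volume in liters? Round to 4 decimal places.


PV = nRT, solve for V = nRT / P.
nRT = 1.416 * 8.314 * 228 = 2684.1583
V = 2684.1583 / 431
V = 6.22774548 L, rounded to 4 dp:

6.2277 L


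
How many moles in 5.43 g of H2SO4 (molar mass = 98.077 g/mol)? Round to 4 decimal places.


n = mass / M
n = 5.43 / 98.077
n = 0.05536466 mol, rounded to 4 dp:

0.0554 mol


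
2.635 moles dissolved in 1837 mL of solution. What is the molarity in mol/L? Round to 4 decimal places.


Convert volume to liters: V_L = V_mL / 1000.
V_L = 1837 / 1000 = 1.837 L
M = n / V_L = 2.635 / 1.837
M = 1.43440392 mol/L, rounded to 4 dp:

1.4344 mol/L


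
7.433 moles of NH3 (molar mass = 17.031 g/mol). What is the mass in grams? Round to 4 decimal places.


mass = n * M
mass = 7.433 * 17.031
mass = 126.591423 g, rounded to 4 dp:

126.5914 g


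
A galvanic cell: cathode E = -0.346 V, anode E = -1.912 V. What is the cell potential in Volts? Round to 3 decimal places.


Standard cell potential: E_cell = E_cathode - E_anode.
E_cell = -0.346 - (-1.912)
E_cell = 1.566 V, rounded to 3 dp:

1.566 V


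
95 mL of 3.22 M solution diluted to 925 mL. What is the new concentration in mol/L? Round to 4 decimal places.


Dilution: M1*V1 = M2*V2, solve for M2.
M2 = M1*V1 / V2
M2 = 3.22 * 95 / 925
M2 = 305.9 / 925
M2 = 0.3307027 mol/L, rounded to 4 dp:

0.3307 mol/L


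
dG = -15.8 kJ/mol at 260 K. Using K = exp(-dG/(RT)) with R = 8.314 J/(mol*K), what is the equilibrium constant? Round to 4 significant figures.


dG is in kJ/mol; multiply by 1000 to match R in J/(mol*K).
RT = 8.314 * 260 = 2161.64 J/mol
exponent = -dG*1000 / (RT) = -(-15.8*1000) / 2161.64 = 7.30926519
K = exp(7.30926519)
K = 1494.0789, rounded to 4 significant figures:

1494


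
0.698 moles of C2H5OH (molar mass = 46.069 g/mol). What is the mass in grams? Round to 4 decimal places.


mass = n * M
mass = 0.698 * 46.069
mass = 32.156162 g, rounded to 4 dp:

32.1562 g


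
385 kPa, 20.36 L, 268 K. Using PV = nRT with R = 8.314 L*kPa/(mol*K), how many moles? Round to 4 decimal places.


PV = nRT, solve for n = PV / (RT).
PV = 385 * 20.36 = 7838.6
RT = 8.314 * 268 = 2228.152
n = 7838.6 / 2228.152
n = 3.51798262 mol, rounded to 4 dp:

3.5180 mol


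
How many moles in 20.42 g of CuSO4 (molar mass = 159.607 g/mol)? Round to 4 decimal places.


n = mass / M
n = 20.42 / 159.607
n = 0.12793925 mol, rounded to 4 dp:

0.1279 mol


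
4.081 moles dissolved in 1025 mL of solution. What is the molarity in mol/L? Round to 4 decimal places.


Convert volume to liters: V_L = V_mL / 1000.
V_L = 1025 / 1000 = 1.025 L
M = n / V_L = 4.081 / 1.025
M = 3.98146341 mol/L, rounded to 4 dp:

3.9815 mol/L


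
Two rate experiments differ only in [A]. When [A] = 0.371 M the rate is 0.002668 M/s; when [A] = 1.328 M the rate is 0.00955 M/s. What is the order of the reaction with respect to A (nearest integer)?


Rate is proportional to [A]^n, so rate2/rate1 = ([A]2/[A]1)^n. Take logs to solve for n.
rate2/rate1 = 0.00955 / 0.002668 = 3.5795
[A]2/[A]1 = 1.328 / 0.371 = 3.5795
n = ln(3.5795) / ln(3.5795) = 1.0
Nearest integer order:

1


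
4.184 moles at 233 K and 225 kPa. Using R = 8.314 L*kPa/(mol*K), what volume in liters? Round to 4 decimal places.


PV = nRT, solve for V = nRT / P.
nRT = 4.184 * 8.314 * 233 = 8105.0858
V = 8105.0858 / 225
V = 36.02260356 L, rounded to 4 dp:

36.0226 L


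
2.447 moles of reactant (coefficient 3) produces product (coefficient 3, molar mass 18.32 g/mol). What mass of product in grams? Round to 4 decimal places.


Use the coefficient ratio to convert reactant moles to product moles, then multiply by the product's molar mass.
moles_P = moles_R * (coeff_P / coeff_R) = 2.447 * (3/3) = 2.447
mass_P = moles_P * M_P = 2.447 * 18.32
mass_P = 44.82904 g, rounded to 4 dp:

44.8290 g


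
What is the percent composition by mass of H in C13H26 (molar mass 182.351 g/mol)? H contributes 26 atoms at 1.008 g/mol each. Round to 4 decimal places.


pct = 100 * (n_elem * M_elem) / M_total
mass_contribution = 26 * 1.008 = 26.208 g/mol
pct = 100 * 26.208 / 182.351
pct = 14.37228203 %, rounded to 4 dp:

14.3723 %


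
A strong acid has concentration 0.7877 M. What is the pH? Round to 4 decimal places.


A strong acid dissociates completely, so [H+] equals the given concentration.
pH = -log10([H+]) = -log10(0.7877)
pH = 0.10363915, rounded to 4 dp:

0.1036


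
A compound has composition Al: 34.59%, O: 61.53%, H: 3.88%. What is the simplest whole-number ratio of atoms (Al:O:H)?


Assume 100 g of compound, divide each mass% by atomic mass to get moles, then normalize by the smallest to get a raw atom ratio.
Moles per 100 g: Al: 34.59/26.982 = 1.282, O: 61.53/15.999 = 3.8459, H: 3.88/1.008 = 3.8492
Raw ratio (divide by min = 1.282): Al: 1.0, O: 3.0, H: 3.003
Multiply by 1 to clear fractions: Al: 1.0 ~= 1, O: 3.0 ~= 3, H: 3.003 ~= 3
Reduce by GCD to get the simplest whole-number ratio:

1:3:3


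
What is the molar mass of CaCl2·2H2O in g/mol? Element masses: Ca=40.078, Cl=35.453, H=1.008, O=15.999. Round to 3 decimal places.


M = sum(count * atomic_mass) over atoms.
M = 1*40.078 + 2*35.453 + 4*1.008 + 2*15.999
M = 40.078 + 70.906 + 4.032 + 31.998
M = 147.014 g/mol, rounded to 3 dp:

147.014 g/mol


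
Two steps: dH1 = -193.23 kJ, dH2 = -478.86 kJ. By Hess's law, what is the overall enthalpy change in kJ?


Hess's law: enthalpy is a state function, so add the step enthalpies.
dH_total = dH1 + dH2 = -193.23 + (-478.86)
dH_total = -672.09 kJ:

-672.09 kJ


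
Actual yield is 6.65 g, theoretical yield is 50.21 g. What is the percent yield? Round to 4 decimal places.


% yield = 100 * actual / theoretical
% yield = 100 * 6.65 / 50.21
% yield = 13.24437363 %, rounded to 4 dp:

13.2444 %


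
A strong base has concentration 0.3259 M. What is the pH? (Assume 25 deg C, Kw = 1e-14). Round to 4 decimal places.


A strong base dissociates completely, so [OH-] equals the given concentration.
pOH = -log10([OH-]) = -log10(0.3259) = 0.486916
pH = 14 - pOH = 14 - 0.486916
pH = 13.513084, rounded to 4 dp:

13.5131


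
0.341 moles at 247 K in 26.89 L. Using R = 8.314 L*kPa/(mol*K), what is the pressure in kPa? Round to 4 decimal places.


PV = nRT, solve for P = nRT / V.
nRT = 0.341 * 8.314 * 247 = 700.2633
P = 700.2633 / 26.89
P = 26.04177389 kPa, rounded to 4 dp:

26.0418 kPa


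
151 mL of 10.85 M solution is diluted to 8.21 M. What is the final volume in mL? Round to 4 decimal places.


Dilution: M1*V1 = M2*V2, solve for V2.
V2 = M1*V1 / M2
V2 = 10.85 * 151 / 8.21
V2 = 1638.35 / 8.21
V2 = 199.55542022 mL, rounded to 4 dp:

199.5554 mL


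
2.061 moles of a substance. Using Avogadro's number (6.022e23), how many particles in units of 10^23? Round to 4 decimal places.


N = n * NA, then divide by 1e23 for the requested units.
N / 1e23 = n * 6.022
N / 1e23 = 2.061 * 6.022
N / 1e23 = 12.411342, rounded to 4 dp:

12.4113


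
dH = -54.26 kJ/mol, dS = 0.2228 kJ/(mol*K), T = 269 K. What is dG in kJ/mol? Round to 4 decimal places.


Gibbs: dG = dH - T*dS (consistent units, dS already in kJ/(mol*K)).
T*dS = 269 * 0.2228 = 59.9332
dG = -54.26 - (59.9332)
dG = -114.1932 kJ/mol, rounded to 4 dp:

-114.1932 kJ/mol


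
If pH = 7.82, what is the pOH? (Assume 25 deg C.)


At 25 deg C, pH + pOH = 14.
pOH = 14 - pH = 14 - 7.82
pOH = 6.18:

6.18


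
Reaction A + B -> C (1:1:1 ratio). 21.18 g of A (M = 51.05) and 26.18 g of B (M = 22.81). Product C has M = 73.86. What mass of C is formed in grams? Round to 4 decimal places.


Find moles of each reactant; the smaller value is the limiting reagent in a 1:1:1 reaction, so moles_C equals moles of the limiter.
n_A = mass_A / M_A = 21.18 / 51.05 = 0.414887 mol
n_B = mass_B / M_B = 26.18 / 22.81 = 1.147742 mol
Limiting reagent: A (smaller), n_limiting = 0.414887 mol
mass_C = n_limiting * M_C = 0.414887 * 73.86
mass_C = 30.64355382 g, rounded to 4 dp:

30.6436 g


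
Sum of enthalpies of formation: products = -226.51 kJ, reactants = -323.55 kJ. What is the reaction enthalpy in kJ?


dH_rxn = sum(dH_f products) - sum(dH_f reactants)
dH_rxn = -226.51 - (-323.55)
dH_rxn = 97.04 kJ:

97.04 kJ


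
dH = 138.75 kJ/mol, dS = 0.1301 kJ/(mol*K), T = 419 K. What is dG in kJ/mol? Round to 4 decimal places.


Gibbs: dG = dH - T*dS (consistent units, dS already in kJ/(mol*K)).
T*dS = 419 * 0.1301 = 54.5119
dG = 138.75 - (54.5119)
dG = 84.2381 kJ/mol, rounded to 4 dp:

84.2381 kJ/mol


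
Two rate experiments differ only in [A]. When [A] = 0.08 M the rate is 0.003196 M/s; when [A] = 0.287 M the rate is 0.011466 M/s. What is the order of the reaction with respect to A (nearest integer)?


Rate is proportional to [A]^n, so rate2/rate1 = ([A]2/[A]1)^n. Take logs to solve for n.
rate2/rate1 = 0.011466 / 0.003196 = 3.5876
[A]2/[A]1 = 0.287 / 0.08 = 3.5875
n = ln(3.5876) / ln(3.5875) = 1.0
Nearest integer order:

1


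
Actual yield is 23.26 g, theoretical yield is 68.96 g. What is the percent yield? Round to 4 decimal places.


% yield = 100 * actual / theoretical
% yield = 100 * 23.26 / 68.96
% yield = 33.72969838 %, rounded to 4 dp:

33.7297 %


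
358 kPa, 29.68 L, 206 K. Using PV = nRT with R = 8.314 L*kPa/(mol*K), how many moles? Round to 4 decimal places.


PV = nRT, solve for n = PV / (RT).
PV = 358 * 29.68 = 10625.44
RT = 8.314 * 206 = 1712.684
n = 10625.44 / 1712.684
n = 6.20396991 mol, rounded to 4 dp:

6.2040 mol


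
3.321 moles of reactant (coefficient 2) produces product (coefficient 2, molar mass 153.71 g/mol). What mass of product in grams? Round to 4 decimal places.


Use the coefficient ratio to convert reactant moles to product moles, then multiply by the product's molar mass.
moles_P = moles_R * (coeff_P / coeff_R) = 3.321 * (2/2) = 3.321
mass_P = moles_P * M_P = 3.321 * 153.71
mass_P = 510.47091 g, rounded to 4 dp:

510.4709 g


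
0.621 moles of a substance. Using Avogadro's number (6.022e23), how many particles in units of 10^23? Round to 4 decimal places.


N = n * NA, then divide by 1e23 for the requested units.
N / 1e23 = n * 6.022
N / 1e23 = 0.621 * 6.022
N / 1e23 = 3.739662, rounded to 4 dp:

3.7397


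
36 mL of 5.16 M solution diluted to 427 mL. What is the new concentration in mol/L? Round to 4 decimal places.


Dilution: M1*V1 = M2*V2, solve for M2.
M2 = M1*V1 / V2
M2 = 5.16 * 36 / 427
M2 = 185.76 / 427
M2 = 0.43503513 mol/L, rounded to 4 dp:

0.4350 mol/L


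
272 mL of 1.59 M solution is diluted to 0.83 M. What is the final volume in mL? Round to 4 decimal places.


Dilution: M1*V1 = M2*V2, solve for V2.
V2 = M1*V1 / M2
V2 = 1.59 * 272 / 0.83
V2 = 432.48 / 0.83
V2 = 521.06024096 mL, rounded to 4 dp:

521.0602 mL


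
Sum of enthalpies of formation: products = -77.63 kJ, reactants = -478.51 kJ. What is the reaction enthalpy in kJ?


dH_rxn = sum(dH_f products) - sum(dH_f reactants)
dH_rxn = -77.63 - (-478.51)
dH_rxn = 400.88 kJ:

400.88 kJ


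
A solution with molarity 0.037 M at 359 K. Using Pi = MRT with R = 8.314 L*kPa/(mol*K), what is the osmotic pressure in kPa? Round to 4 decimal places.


Osmotic pressure (van't Hoff): Pi = M*R*T.
RT = 8.314 * 359 = 2984.726
Pi = 0.037 * 2984.726
Pi = 110.434862 kPa, rounded to 4 dp:

110.4349 kPa


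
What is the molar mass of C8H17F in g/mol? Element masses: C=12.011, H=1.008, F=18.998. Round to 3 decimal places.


M = sum(count * atomic_mass) over atoms.
M = 8*12.011 + 17*1.008 + 1*18.998
M = 96.088 + 17.136 + 18.998
M = 132.222 g/mol, rounded to 3 dp:

132.222 g/mol


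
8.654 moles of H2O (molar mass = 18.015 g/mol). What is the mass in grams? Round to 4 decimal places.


mass = n * M
mass = 8.654 * 18.015
mass = 155.90181 g, rounded to 4 dp:

155.9018 g


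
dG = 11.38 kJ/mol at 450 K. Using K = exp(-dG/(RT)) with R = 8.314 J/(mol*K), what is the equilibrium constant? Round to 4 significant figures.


dG is in kJ/mol; multiply by 1000 to match R in J/(mol*K).
RT = 8.314 * 450 = 3741.3 J/mol
exponent = -dG*1000 / (RT) = -(11.38*1000) / 3741.3 = -3.04172347
K = exp(-3.04172347)
K = 0.047752518, rounded to 4 significant figures:

0.04775


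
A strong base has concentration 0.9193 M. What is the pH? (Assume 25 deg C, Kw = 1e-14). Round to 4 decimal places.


A strong base dissociates completely, so [OH-] equals the given concentration.
pOH = -log10([OH-]) = -log10(0.9193) = 0.036543
pH = 14 - pOH = 14 - 0.036543
pH = 13.963457, rounded to 4 dp:

13.9635


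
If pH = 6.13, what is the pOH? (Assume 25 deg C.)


At 25 deg C, pH + pOH = 14.
pOH = 14 - pH = 14 - 6.13
pOH = 7.87:

7.87


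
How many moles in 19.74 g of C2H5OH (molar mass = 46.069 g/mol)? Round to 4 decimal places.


n = mass / M
n = 19.74 / 46.069
n = 0.4284877 mol, rounded to 4 dp:

0.4285 mol


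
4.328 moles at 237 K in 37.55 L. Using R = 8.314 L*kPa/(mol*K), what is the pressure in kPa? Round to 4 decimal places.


PV = nRT, solve for P = nRT / V.
nRT = 4.328 * 8.314 * 237 = 8527.9691
P = 8527.9691 / 37.55
P = 227.1096964 kPa, rounded to 4 dp:

227.1097 kPa


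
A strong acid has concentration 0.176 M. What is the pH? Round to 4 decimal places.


A strong acid dissociates completely, so [H+] equals the given concentration.
pH = -log10([H+]) = -log10(0.176)
pH = 0.75448733, rounded to 4 dp:

0.7545


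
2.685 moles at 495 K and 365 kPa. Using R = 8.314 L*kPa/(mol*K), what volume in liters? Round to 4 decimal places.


PV = nRT, solve for V = nRT / P.
nRT = 2.685 * 8.314 * 495 = 11049.9296
V = 11049.9296 / 365
V = 30.27377973 L, rounded to 4 dp:

30.2738 L


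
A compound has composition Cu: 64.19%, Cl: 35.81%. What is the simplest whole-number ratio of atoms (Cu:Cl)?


Assume 100 g of compound, divide each mass% by atomic mass to get moles, then normalize by the smallest to get a raw atom ratio.
Moles per 100 g: Cu: 64.19/63.546 = 1.0101, Cl: 35.81/35.453 = 1.0101
Raw ratio (divide by min = 1.0101): Cu: 1.0, Cl: 1.0
Multiply by 1 to clear fractions: Cu: 1.0 ~= 1, Cl: 1.0 ~= 1
Reduce by GCD to get the simplest whole-number ratio:

1:1


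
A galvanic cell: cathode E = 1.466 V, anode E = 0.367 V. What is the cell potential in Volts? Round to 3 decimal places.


Standard cell potential: E_cell = E_cathode - E_anode.
E_cell = 1.466 - (0.367)
E_cell = 1.099 V, rounded to 3 dp:

1.099 V


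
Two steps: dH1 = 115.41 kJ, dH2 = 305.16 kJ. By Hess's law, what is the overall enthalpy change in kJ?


Hess's law: enthalpy is a state function, so add the step enthalpies.
dH_total = dH1 + dH2 = 115.41 + (305.16)
dH_total = 420.57 kJ:

420.57 kJ


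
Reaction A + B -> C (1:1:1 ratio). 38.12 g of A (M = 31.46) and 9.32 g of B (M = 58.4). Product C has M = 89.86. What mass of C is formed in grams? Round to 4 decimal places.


Find moles of each reactant; the smaller value is the limiting reagent in a 1:1:1 reaction, so moles_C equals moles of the limiter.
n_A = mass_A / M_A = 38.12 / 31.46 = 1.211697 mol
n_B = mass_B / M_B = 9.32 / 58.4 = 0.159589 mol
Limiting reagent: B (smaller), n_limiting = 0.159589 mol
mass_C = n_limiting * M_C = 0.159589 * 89.86
mass_C = 14.34066754 g, rounded to 4 dp:

14.3407 g


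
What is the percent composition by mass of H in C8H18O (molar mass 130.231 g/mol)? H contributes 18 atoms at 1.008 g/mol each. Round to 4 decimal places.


pct = 100 * (n_elem * M_elem) / M_total
mass_contribution = 18 * 1.008 = 18.144 g/mol
pct = 100 * 18.144 / 130.231
pct = 13.93216669 %, rounded to 4 dp:

13.9322 %


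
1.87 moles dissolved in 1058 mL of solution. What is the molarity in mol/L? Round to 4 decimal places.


Convert volume to liters: V_L = V_mL / 1000.
V_L = 1058 / 1000 = 1.058 L
M = n / V_L = 1.87 / 1.058
M = 1.76748582 mol/L, rounded to 4 dp:

1.7675 mol/L


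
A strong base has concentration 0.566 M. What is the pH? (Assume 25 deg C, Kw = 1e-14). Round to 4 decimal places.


A strong base dissociates completely, so [OH-] equals the given concentration.
pOH = -log10([OH-]) = -log10(0.566) = 0.247184
pH = 14 - pOH = 14 - 0.247184
pH = 13.752816, rounded to 4 dp:

13.7528


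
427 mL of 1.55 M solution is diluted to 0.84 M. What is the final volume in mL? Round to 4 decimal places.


Dilution: M1*V1 = M2*V2, solve for V2.
V2 = M1*V1 / M2
V2 = 1.55 * 427 / 0.84
V2 = 661.85 / 0.84
V2 = 787.91666667 mL, rounded to 4 dp:

787.9167 mL


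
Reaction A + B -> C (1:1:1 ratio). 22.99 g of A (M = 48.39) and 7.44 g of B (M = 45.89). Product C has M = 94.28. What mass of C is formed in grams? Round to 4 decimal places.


Find moles of each reactant; the smaller value is the limiting reagent in a 1:1:1 reaction, so moles_C equals moles of the limiter.
n_A = mass_A / M_A = 22.99 / 48.39 = 0.475098 mol
n_B = mass_B / M_B = 7.44 / 45.89 = 0.162127 mol
Limiting reagent: B (smaller), n_limiting = 0.162127 mol
mass_C = n_limiting * M_C = 0.162127 * 94.28
mass_C = 15.28533356 g, rounded to 4 dp:

15.2853 g


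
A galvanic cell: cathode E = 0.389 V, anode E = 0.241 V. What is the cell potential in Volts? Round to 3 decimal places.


Standard cell potential: E_cell = E_cathode - E_anode.
E_cell = 0.389 - (0.241)
E_cell = 0.148 V, rounded to 3 dp:

0.148 V


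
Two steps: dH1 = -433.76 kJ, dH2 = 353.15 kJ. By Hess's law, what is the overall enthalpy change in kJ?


Hess's law: enthalpy is a state function, so add the step enthalpies.
dH_total = dH1 + dH2 = -433.76 + (353.15)
dH_total = -80.61 kJ:

-80.61 kJ


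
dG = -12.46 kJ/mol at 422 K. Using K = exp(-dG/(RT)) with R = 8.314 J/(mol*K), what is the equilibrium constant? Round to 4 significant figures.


dG is in kJ/mol; multiply by 1000 to match R in J/(mol*K).
RT = 8.314 * 422 = 3508.508 J/mol
exponent = -dG*1000 / (RT) = -(-12.46*1000) / 3508.508 = 3.55136713
K = exp(3.55136713)
K = 34.860944, rounded to 4 significant figures:

34.86


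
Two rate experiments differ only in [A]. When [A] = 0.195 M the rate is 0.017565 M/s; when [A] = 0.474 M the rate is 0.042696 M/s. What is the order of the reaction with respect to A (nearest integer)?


Rate is proportional to [A]^n, so rate2/rate1 = ([A]2/[A]1)^n. Take logs to solve for n.
rate2/rate1 = 0.042696 / 0.017565 = 2.4307
[A]2/[A]1 = 0.474 / 0.195 = 2.4308
n = ln(2.4307) / ln(2.4308) = 1.0
Nearest integer order:

1


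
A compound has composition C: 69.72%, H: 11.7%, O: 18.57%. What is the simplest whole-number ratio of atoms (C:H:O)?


Assume 100 g of compound, divide each mass% by atomic mass to get moles, then normalize by the smallest to get a raw atom ratio.
Moles per 100 g: C: 69.72/12.011 = 5.8047, H: 11.7/1.008 = 11.6071, O: 18.57/15.999 = 1.1607
Raw ratio (divide by min = 1.1607): C: 5.001, H: 10.0, O: 1.0
Multiply by 1 to clear fractions: C: 5.001 ~= 5, H: 10.0 ~= 10, O: 1.0 ~= 1
Reduce by GCD to get the simplest whole-number ratio:

5:10:1


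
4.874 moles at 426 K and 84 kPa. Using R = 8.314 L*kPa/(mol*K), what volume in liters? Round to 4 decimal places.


PV = nRT, solve for V = nRT / P.
nRT = 4.874 * 8.314 * 426 = 17262.5577
V = 17262.5577 / 84
V = 205.50663929 L, rounded to 4 dp:

205.5066 L


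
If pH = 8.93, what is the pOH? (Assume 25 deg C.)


At 25 deg C, pH + pOH = 14.
pOH = 14 - pH = 14 - 8.93
pOH = 5.07:

5.07


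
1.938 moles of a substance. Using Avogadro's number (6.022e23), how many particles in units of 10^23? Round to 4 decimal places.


N = n * NA, then divide by 1e23 for the requested units.
N / 1e23 = n * 6.022
N / 1e23 = 1.938 * 6.022
N / 1e23 = 11.670636, rounded to 4 dp:

11.6706


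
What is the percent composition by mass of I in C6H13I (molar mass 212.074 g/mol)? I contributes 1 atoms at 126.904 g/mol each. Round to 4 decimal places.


pct = 100 * (n_elem * M_elem) / M_total
mass_contribution = 1 * 126.904 = 126.904 g/mol
pct = 100 * 126.904 / 212.074
pct = 59.83948999 %, rounded to 4 dp:

59.8395 %


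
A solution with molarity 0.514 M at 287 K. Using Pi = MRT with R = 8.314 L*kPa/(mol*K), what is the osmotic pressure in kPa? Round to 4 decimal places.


Osmotic pressure (van't Hoff): Pi = M*R*T.
RT = 8.314 * 287 = 2386.118
Pi = 0.514 * 2386.118
Pi = 1226.464652 kPa, rounded to 4 dp:

1226.4647 kPa


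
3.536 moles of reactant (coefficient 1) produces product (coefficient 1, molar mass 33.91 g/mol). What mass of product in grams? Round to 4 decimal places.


Use the coefficient ratio to convert reactant moles to product moles, then multiply by the product's molar mass.
moles_P = moles_R * (coeff_P / coeff_R) = 3.536 * (1/1) = 3.536
mass_P = moles_P * M_P = 3.536 * 33.91
mass_P = 119.90576 g, rounded to 4 dp:

119.9058 g


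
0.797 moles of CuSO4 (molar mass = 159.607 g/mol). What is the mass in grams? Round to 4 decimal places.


mass = n * M
mass = 0.797 * 159.607
mass = 127.206779 g, rounded to 4 dp:

127.2068 g


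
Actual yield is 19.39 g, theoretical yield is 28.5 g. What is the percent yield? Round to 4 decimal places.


% yield = 100 * actual / theoretical
% yield = 100 * 19.39 / 28.5
% yield = 68.03508772 %, rounded to 4 dp:

68.0351 %


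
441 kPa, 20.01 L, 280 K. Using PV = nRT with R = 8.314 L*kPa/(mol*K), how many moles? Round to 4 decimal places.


PV = nRT, solve for n = PV / (RT).
PV = 441 * 20.01 = 8824.41
RT = 8.314 * 280 = 2327.92
n = 8824.41 / 2327.92
n = 3.79068439 mol, rounded to 4 dp:

3.7907 mol


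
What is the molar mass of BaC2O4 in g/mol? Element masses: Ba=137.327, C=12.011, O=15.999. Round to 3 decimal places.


M = sum(count * atomic_mass) over atoms.
M = 1*137.327 + 2*12.011 + 4*15.999
M = 137.327 + 24.022 + 63.996
M = 225.345 g/mol, rounded to 3 dp:

225.345 g/mol


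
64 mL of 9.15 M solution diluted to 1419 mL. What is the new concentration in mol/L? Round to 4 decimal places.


Dilution: M1*V1 = M2*V2, solve for M2.
M2 = M1*V1 / V2
M2 = 9.15 * 64 / 1419
M2 = 585.6 / 1419
M2 = 0.41268499 mol/L, rounded to 4 dp:

0.4127 mol/L


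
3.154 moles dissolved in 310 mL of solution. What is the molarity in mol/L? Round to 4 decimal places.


Convert volume to liters: V_L = V_mL / 1000.
V_L = 310 / 1000 = 0.31 L
M = n / V_L = 3.154 / 0.31
M = 10.17419355 mol/L, rounded to 4 dp:

10.1742 mol/L


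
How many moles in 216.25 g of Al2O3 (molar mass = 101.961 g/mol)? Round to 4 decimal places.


n = mass / M
n = 216.25 / 101.961
n = 2.12090898 mol, rounded to 4 dp:

2.1209 mol


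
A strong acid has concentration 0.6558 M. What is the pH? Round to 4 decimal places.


A strong acid dissociates completely, so [H+] equals the given concentration.
pH = -log10([H+]) = -log10(0.6558)
pH = 0.18322859, rounded to 4 dp:

0.1832


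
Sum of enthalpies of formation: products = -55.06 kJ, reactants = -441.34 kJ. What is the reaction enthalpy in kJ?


dH_rxn = sum(dH_f products) - sum(dH_f reactants)
dH_rxn = -55.06 - (-441.34)
dH_rxn = 386.28 kJ:

386.28 kJ


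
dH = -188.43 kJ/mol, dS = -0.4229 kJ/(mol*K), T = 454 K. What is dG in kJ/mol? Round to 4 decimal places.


Gibbs: dG = dH - T*dS (consistent units, dS already in kJ/(mol*K)).
T*dS = 454 * -0.4229 = -191.9966
dG = -188.43 - (-191.9966)
dG = 3.5666 kJ/mol, rounded to 4 dp:

3.5666 kJ/mol


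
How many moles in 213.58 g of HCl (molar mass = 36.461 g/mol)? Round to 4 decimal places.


n = mass / M
n = 213.58 / 36.461
n = 5.85776583 mol, rounded to 4 dp:

5.8578 mol


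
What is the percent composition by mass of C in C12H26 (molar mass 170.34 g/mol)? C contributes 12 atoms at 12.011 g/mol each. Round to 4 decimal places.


pct = 100 * (n_elem * M_elem) / M_total
mass_contribution = 12 * 12.011 = 144.132 g/mol
pct = 100 * 144.132 / 170.34
pct = 84.61430081 %, rounded to 4 dp:

84.6143 %


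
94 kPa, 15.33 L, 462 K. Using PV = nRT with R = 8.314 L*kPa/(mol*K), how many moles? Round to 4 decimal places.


PV = nRT, solve for n = PV / (RT).
PV = 94 * 15.33 = 1441.02
RT = 8.314 * 462 = 3841.068
n = 1441.02 / 3841.068
n = 0.37516128 mol, rounded to 4 dp:

0.3752 mol


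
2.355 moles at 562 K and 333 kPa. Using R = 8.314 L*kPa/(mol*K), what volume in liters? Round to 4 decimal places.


PV = nRT, solve for V = nRT / P.
nRT = 2.355 * 8.314 * 562 = 11003.6621
V = 11003.6621 / 333
V = 33.04403033 L, rounded to 4 dp:

33.0440 L


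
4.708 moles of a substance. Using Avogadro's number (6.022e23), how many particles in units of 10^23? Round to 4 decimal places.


N = n * NA, then divide by 1e23 for the requested units.
N / 1e23 = n * 6.022
N / 1e23 = 4.708 * 6.022
N / 1e23 = 28.351576, rounded to 4 dp:

28.3516


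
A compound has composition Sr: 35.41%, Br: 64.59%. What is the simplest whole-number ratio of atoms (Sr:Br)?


Assume 100 g of compound, divide each mass% by atomic mass to get moles, then normalize by the smallest to get a raw atom ratio.
Moles per 100 g: Sr: 35.41/87.62 = 0.4041, Br: 64.59/79.904 = 0.8083
Raw ratio (divide by min = 0.4041): Sr: 1.0, Br: 2.0
Multiply by 1 to clear fractions: Sr: 1.0 ~= 1, Br: 2.0 ~= 2
Reduce by GCD to get the simplest whole-number ratio:

1:2


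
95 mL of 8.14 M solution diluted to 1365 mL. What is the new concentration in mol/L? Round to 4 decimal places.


Dilution: M1*V1 = M2*V2, solve for M2.
M2 = M1*V1 / V2
M2 = 8.14 * 95 / 1365
M2 = 773.3 / 1365
M2 = 0.56652015 mol/L, rounded to 4 dp:

0.5665 mol/L


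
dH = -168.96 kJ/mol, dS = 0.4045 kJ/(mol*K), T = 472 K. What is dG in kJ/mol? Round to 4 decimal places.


Gibbs: dG = dH - T*dS (consistent units, dS already in kJ/(mol*K)).
T*dS = 472 * 0.4045 = 190.924
dG = -168.96 - (190.924)
dG = -359.884 kJ/mol, rounded to 4 dp:

-359.8840 kJ/mol


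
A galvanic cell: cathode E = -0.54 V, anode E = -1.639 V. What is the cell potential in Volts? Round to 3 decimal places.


Standard cell potential: E_cell = E_cathode - E_anode.
E_cell = -0.54 - (-1.639)
E_cell = 1.099 V, rounded to 3 dp:

1.099 V


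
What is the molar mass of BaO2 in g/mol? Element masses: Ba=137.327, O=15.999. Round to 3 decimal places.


M = sum(count * atomic_mass) over atoms.
M = 1*137.327 + 2*15.999
M = 137.327 + 31.998
M = 169.325 g/mol, rounded to 3 dp:

169.325 g/mol


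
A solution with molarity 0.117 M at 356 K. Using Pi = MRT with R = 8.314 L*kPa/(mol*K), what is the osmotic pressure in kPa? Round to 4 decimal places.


Osmotic pressure (van't Hoff): Pi = M*R*T.
RT = 8.314 * 356 = 2959.784
Pi = 0.117 * 2959.784
Pi = 346.294728 kPa, rounded to 4 dp:

346.2947 kPa


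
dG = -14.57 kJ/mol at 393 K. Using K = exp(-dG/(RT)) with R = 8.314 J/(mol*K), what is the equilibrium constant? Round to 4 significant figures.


dG is in kJ/mol; multiply by 1000 to match R in J/(mol*K).
RT = 8.314 * 393 = 3267.402 J/mol
exponent = -dG*1000 / (RT) = -(-14.57*1000) / 3267.402 = 4.45920031
K = exp(4.45920031)
K = 86.418374, rounded to 4 significant figures:

86.42


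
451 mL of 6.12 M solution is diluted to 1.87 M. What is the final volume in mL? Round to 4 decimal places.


Dilution: M1*V1 = M2*V2, solve for V2.
V2 = M1*V1 / M2
V2 = 6.12 * 451 / 1.87
V2 = 2760.12 / 1.87
V2 = 1476.0 mL, rounded to 4 dp:

1476.0000 mL


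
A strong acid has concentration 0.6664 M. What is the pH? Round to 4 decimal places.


A strong acid dissociates completely, so [H+] equals the given concentration.
pH = -log10([H+]) = -log10(0.6664)
pH = 0.17626501, rounded to 4 dp:

0.1763


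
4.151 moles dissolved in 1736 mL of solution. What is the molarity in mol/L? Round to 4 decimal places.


Convert volume to liters: V_L = V_mL / 1000.
V_L = 1736 / 1000 = 1.736 L
M = n / V_L = 4.151 / 1.736
M = 2.39112903 mol/L, rounded to 4 dp:

2.3911 mol/L


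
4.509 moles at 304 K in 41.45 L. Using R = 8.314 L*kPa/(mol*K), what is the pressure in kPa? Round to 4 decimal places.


PV = nRT, solve for P = nRT / V.
nRT = 4.509 * 8.314 * 304 = 11396.2991
P = 11396.2991 / 41.45
P = 274.94087093 kPa, rounded to 4 dp:

274.9409 kPa


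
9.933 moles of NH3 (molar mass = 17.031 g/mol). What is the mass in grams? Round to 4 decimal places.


mass = n * M
mass = 9.933 * 17.031
mass = 169.168923 g, rounded to 4 dp:

169.1689 g


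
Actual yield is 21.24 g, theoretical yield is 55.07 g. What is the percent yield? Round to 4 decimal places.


% yield = 100 * actual / theoretical
% yield = 100 * 21.24 / 55.07
% yield = 38.56909388 %, rounded to 4 dp:

38.5691 %


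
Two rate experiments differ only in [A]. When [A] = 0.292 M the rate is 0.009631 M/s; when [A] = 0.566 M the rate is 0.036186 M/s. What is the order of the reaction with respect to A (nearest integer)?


Rate is proportional to [A]^n, so rate2/rate1 = ([A]2/[A]1)^n. Take logs to solve for n.
rate2/rate1 = 0.036186 / 0.009631 = 3.7572
[A]2/[A]1 = 0.566 / 0.292 = 1.9384
n = ln(3.7572) / ln(1.9384) = 2.0
Nearest integer order:

2


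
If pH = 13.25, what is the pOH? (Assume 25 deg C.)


At 25 deg C, pH + pOH = 14.
pOH = 14 - pH = 14 - 13.25
pOH = 0.75:

0.75


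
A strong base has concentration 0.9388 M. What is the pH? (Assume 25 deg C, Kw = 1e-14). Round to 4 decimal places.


A strong base dissociates completely, so [OH-] equals the given concentration.
pOH = -log10([OH-]) = -log10(0.9388) = 0.027427
pH = 14 - pOH = 14 - 0.027427
pH = 13.972573, rounded to 4 dp:

13.9726


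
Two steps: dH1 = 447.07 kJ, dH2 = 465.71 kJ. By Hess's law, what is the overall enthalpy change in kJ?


Hess's law: enthalpy is a state function, so add the step enthalpies.
dH_total = dH1 + dH2 = 447.07 + (465.71)
dH_total = 912.78 kJ:

912.78 kJ


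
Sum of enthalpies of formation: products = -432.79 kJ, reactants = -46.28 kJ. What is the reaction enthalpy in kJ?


dH_rxn = sum(dH_f products) - sum(dH_f reactants)
dH_rxn = -432.79 - (-46.28)
dH_rxn = -386.51 kJ:

-386.51 kJ


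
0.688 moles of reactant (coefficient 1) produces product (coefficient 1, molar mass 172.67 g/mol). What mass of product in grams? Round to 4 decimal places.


Use the coefficient ratio to convert reactant moles to product moles, then multiply by the product's molar mass.
moles_P = moles_R * (coeff_P / coeff_R) = 0.688 * (1/1) = 0.688
mass_P = moles_P * M_P = 0.688 * 172.67
mass_P = 118.79696 g, rounded to 4 dp:

118.7970 g


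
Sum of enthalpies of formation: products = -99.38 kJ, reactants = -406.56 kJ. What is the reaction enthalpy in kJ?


dH_rxn = sum(dH_f products) - sum(dH_f reactants)
dH_rxn = -99.38 - (-406.56)
dH_rxn = 307.18 kJ:

307.18 kJ


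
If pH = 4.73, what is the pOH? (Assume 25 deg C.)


At 25 deg C, pH + pOH = 14.
pOH = 14 - pH = 14 - 4.73
pOH = 9.27:

9.27


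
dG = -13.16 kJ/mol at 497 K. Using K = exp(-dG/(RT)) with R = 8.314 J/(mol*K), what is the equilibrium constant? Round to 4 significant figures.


dG is in kJ/mol; multiply by 1000 to match R in J/(mol*K).
RT = 8.314 * 497 = 4132.058 J/mol
exponent = -dG*1000 / (RT) = -(-13.16*1000) / 4132.058 = 3.18485365
K = exp(3.18485365)
K = 24.163752, rounded to 4 significant figures:

24.16


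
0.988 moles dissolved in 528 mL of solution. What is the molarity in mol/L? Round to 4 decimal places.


Convert volume to liters: V_L = V_mL / 1000.
V_L = 528 / 1000 = 0.528 L
M = n / V_L = 0.988 / 0.528
M = 1.87121212 mol/L, rounded to 4 dp:

1.8712 mol/L


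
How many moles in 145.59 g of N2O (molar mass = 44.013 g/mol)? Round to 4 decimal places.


n = mass / M
n = 145.59 / 44.013
n = 3.30788631 mol, rounded to 4 dp:

3.3079 mol


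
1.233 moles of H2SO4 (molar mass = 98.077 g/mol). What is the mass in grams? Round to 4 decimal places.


mass = n * M
mass = 1.233 * 98.077
mass = 120.928941 g, rounded to 4 dp:

120.9289 g


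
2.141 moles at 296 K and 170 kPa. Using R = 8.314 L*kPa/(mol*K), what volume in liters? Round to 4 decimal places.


PV = nRT, solve for V = nRT / P.
nRT = 2.141 * 8.314 * 296 = 5268.8811
V = 5268.8811 / 170
V = 30.99341824 L, rounded to 4 dp:

30.9934 L


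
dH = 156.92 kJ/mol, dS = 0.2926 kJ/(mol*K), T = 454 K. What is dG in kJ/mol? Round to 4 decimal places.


Gibbs: dG = dH - T*dS (consistent units, dS already in kJ/(mol*K)).
T*dS = 454 * 0.2926 = 132.8404
dG = 156.92 - (132.8404)
dG = 24.0796 kJ/mol, rounded to 4 dp:

24.0796 kJ/mol


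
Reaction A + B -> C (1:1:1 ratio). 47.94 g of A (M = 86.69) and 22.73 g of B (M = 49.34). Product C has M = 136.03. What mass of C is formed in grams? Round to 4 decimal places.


Find moles of each reactant; the smaller value is the limiting reagent in a 1:1:1 reaction, so moles_C equals moles of the limiter.
n_A = mass_A / M_A = 47.94 / 86.69 = 0.553005 mol
n_B = mass_B / M_B = 22.73 / 49.34 = 0.460681 mol
Limiting reagent: B (smaller), n_limiting = 0.460681 mol
mass_C = n_limiting * M_C = 0.460681 * 136.03
mass_C = 62.66643643 g, rounded to 4 dp:

62.6664 g


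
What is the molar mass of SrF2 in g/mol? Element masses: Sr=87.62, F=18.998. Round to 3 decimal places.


M = sum(count * atomic_mass) over atoms.
M = 1*87.62 + 2*18.998
M = 87.62 + 37.996
M = 125.616 g/mol, rounded to 3 dp:

125.616 g/mol


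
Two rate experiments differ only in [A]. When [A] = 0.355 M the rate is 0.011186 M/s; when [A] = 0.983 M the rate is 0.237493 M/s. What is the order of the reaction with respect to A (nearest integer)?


Rate is proportional to [A]^n, so rate2/rate1 = ([A]2/[A]1)^n. Take logs to solve for n.
rate2/rate1 = 0.237493 / 0.011186 = 21.2313
[A]2/[A]1 = 0.983 / 0.355 = 2.769
n = ln(21.2313) / ln(2.769) = 3.0
Nearest integer order:

3


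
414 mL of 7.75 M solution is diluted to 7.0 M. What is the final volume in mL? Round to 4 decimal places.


Dilution: M1*V1 = M2*V2, solve for V2.
V2 = M1*V1 / M2
V2 = 7.75 * 414 / 7.0
V2 = 3208.5 / 7.0
V2 = 458.35714286 mL, rounded to 4 dp:

458.3571 mL


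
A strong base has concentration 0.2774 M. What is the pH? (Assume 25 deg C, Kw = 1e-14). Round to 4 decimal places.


A strong base dissociates completely, so [OH-] equals the given concentration.
pOH = -log10([OH-]) = -log10(0.2774) = 0.556894
pH = 14 - pOH = 14 - 0.556894
pH = 13.443106, rounded to 4 dp:

13.4431


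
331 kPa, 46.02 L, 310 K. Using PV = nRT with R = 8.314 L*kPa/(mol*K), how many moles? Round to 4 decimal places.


PV = nRT, solve for n = PV / (RT).
PV = 331 * 46.02 = 15232.62
RT = 8.314 * 310 = 2577.34
n = 15232.62 / 2577.34
n = 5.91020975 mol, rounded to 4 dp:

5.9102 mol


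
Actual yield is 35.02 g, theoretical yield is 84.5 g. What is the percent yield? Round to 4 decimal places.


% yield = 100 * actual / theoretical
% yield = 100 * 35.02 / 84.5
% yield = 41.44378698 %, rounded to 4 dp:

41.4438 %


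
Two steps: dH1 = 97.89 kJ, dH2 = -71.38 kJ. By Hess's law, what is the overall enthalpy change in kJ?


Hess's law: enthalpy is a state function, so add the step enthalpies.
dH_total = dH1 + dH2 = 97.89 + (-71.38)
dH_total = 26.51 kJ:

26.51 kJ


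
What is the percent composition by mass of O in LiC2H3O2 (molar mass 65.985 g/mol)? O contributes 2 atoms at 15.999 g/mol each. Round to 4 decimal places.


pct = 100 * (n_elem * M_elem) / M_total
mass_contribution = 2 * 15.999 = 31.998 g/mol
pct = 100 * 31.998 / 65.985
pct = 48.49283928 %, rounded to 4 dp:

48.4928 %


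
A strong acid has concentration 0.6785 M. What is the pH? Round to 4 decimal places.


A strong acid dissociates completely, so [H+] equals the given concentration.
pH = -log10([H+]) = -log10(0.6785)
pH = 0.16845015, rounded to 4 dp:

0.1685


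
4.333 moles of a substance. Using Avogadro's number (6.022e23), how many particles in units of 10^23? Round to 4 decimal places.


N = n * NA, then divide by 1e23 for the requested units.
N / 1e23 = n * 6.022
N / 1e23 = 4.333 * 6.022
N / 1e23 = 26.093326, rounded to 4 dp:

26.0933


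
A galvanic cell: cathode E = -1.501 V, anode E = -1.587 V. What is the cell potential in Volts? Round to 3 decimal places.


Standard cell potential: E_cell = E_cathode - E_anode.
E_cell = -1.501 - (-1.587)
E_cell = 0.086 V, rounded to 3 dp:

0.086 V


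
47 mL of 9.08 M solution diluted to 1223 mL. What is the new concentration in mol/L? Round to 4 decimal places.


Dilution: M1*V1 = M2*V2, solve for M2.
M2 = M1*V1 / V2
M2 = 9.08 * 47 / 1223
M2 = 426.76 / 1223
M2 = 0.34894522 mol/L, rounded to 4 dp:

0.3489 mol/L


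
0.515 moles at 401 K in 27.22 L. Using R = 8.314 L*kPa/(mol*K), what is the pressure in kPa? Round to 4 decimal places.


PV = nRT, solve for P = nRT / V.
nRT = 0.515 * 8.314 * 401 = 1716.9657
P = 1716.9657 / 27.22
P = 63.07735856 kPa, rounded to 4 dp:

63.0774 kPa


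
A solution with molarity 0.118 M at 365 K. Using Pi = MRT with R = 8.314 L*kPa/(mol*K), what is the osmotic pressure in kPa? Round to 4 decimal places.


Osmotic pressure (van't Hoff): Pi = M*R*T.
RT = 8.314 * 365 = 3034.61
Pi = 0.118 * 3034.61
Pi = 358.08398 kPa, rounded to 4 dp:

358.0840 kPa


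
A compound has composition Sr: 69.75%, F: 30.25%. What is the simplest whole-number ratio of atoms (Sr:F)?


Assume 100 g of compound, divide each mass% by atomic mass to get moles, then normalize by the smallest to get a raw atom ratio.
Moles per 100 g: Sr: 69.75/87.62 = 0.7961, F: 30.25/18.998 = 1.5923
Raw ratio (divide by min = 0.7961): Sr: 1.0, F: 2.0
Multiply by 1 to clear fractions: Sr: 1.0 ~= 1, F: 2.0 ~= 2
Reduce by GCD to get the simplest whole-number ratio:

1:2
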